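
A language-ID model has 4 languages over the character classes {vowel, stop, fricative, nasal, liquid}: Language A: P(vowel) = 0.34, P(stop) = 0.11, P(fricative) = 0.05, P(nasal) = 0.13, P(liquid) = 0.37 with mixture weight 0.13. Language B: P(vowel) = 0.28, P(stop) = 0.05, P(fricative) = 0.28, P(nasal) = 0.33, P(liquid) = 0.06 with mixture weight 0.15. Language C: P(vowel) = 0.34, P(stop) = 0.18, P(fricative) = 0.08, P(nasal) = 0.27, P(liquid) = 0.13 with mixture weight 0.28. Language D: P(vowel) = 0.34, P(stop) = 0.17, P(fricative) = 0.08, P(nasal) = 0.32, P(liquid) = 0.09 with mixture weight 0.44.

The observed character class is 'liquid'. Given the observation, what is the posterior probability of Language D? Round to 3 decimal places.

P(component k | x) = π_k·f_k(x) / marginal(x), where marginal(x) = Σ_j π_j·f_j(x).
Categorical probabilities:
  f_A = 0.37
  f_B = 0.06
  f_C = 0.13
  f_D = 0.09
Prior × likelihood for each component:
  π_A·f_A = 0.13 × 0.37 = 0.0481
  π_B·f_B = 0.15 × 0.06 = 0.009
  π_C·f_C = 0.28 × 0.13 = 0.0364
  π_D·f_D = 0.44 × 0.09 = 0.0396
Evidence: 0.0481 + 0.009 + 0.0364 + 0.0396 = 0.1331
P(Language D | 'liquid') = 0.0396 / 0.1331 ≈ 0.298

0.298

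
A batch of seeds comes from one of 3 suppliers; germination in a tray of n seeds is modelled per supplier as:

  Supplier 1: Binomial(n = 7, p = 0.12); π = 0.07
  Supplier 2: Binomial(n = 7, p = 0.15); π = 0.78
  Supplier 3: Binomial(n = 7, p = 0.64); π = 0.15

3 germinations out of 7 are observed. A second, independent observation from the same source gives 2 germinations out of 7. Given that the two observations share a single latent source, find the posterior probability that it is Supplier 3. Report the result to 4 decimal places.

0.1028

The responsibility of component k is π_k f_k(x) divided by Σ_j π_j f_j(x).
Since both observations come from the same component, the likelihood for component k is f_k(x₁)·f_k(x₂).
  f_1 = [C(7,3)·0.12^3·0.88^4 = 35·0.001728·0.599695 = 0.0362696] × [0.159586] = 0.00578812
  f_2 = [C(7,3)·0.15^3·0.85^4 = 35·0.003375·0.522006 = 0.061662] × [0.209651] = 0.0129275
  f_3 = [C(7,3)·0.64^3·0.36^4 = 35·0.262144·0.0167962 = 0.154105] × [0.0520106] = 0.00801511
Prior × likelihood for each component:
  π_1·f_1 = 0.07 × 0.00578812 = 0.000405168
  π_2·f_2 = 0.78 × 0.0129275 = 0.0100834
  π_3·f_3 = 0.15 × 0.00801511 = 0.00120227
Denominator: 0.000405168 + 0.0100834 + 0.00120227 = 0.0116909
Responsibility of Supplier 3: 0.00120227 / 0.0116909 ≈ 0.1028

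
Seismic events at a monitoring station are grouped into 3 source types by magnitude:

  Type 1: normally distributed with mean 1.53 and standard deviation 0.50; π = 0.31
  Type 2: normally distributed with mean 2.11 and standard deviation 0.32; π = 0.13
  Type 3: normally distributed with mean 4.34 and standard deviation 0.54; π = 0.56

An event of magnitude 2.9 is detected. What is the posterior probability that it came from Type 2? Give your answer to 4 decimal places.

By Bayes' theorem, P(k | x) = π_k f_k(x) / Σ_j π_j f_j(x).
Component likelihoods at x = 2.9:
  f_1 = (1/(0.50·√(2π)))·exp(−(2.9−1.53)²/(2·0.50²)) = 0.797885·exp(-3.75380) = 0.0186933
  f_2 = (1/(0.32·√(2π)))·exp(−(2.9−2.11)²/(2·0.32²)) = 1.246695·exp(-3.04736) = 0.059198
  f_3 = (1/(0.54·√(2π)))·exp(−(2.9−4.34)²/(2·0.54²)) = 0.738782·exp(-3.55556) = 0.0211037
Unnormalised posteriors:
  π_1·f_1 = 0.31 × 0.0186933 = 0.00579492
  π_2·f_2 = 0.13 × 0.059198 = 0.00769574
  π_3·f_3 = 0.56 × 0.0211037 = 0.0118181
Sum: 0.00579492 + 0.00769574 + 0.0118181 = 0.0253087
P(Type 2 | 2.9) = 0.00769574 / 0.0253087 ≈ 0.3041

0.3041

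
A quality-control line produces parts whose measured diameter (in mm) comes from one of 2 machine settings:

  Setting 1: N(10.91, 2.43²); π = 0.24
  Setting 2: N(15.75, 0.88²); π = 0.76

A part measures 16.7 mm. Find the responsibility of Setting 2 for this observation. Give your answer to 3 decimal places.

Posterior ∝ prior × likelihood, so P(k | x) ∝ π_k f_k(x); normalise over all components.
Evaluate each component's likelihood at the observed value:
  p_1 = 0.00960475
  p_2 = 0.25314
Multiply by the mixture weights:
  π_1·p_1 = 0.24 × 0.00960475 = 0.00230514
  π_2·p_2 = 0.76 × 0.25314 = 0.192386
Marginal: 0.00230514 + 0.192386 = 0.194691
So the posterior for Setting 2 is 0.192386 / 0.194691 ≈ 0.988.

0.988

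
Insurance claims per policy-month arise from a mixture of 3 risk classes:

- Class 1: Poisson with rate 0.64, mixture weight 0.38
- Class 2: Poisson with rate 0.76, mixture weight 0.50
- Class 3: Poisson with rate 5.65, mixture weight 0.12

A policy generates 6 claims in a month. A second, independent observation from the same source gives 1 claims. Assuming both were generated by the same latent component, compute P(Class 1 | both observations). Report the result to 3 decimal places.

0.016

By Bayes' theorem, P(k | x) = π_k f_k(x) / Σ_j π_j f_j(x).
Since both observations come from the same component, the likelihood for component k is f_k(x₁)·f_k(x₂).
  p_1 = [e^(−0.64)·0.64^6/6! = 5.03267e-05] × [0.337467] = 1.69836e-05
  p_2 = [e^(−0.76)·0.76^6/6! = 0.000125166] × [0.355426] = 4.44872e-05
  p_3 = [e^(−5.65)·5.65^6/6! = 0.158926] × [0.019874] = 0.00315849
Unnormalised posteriors:
  π_1·p_1 = 0.38 × 1.69836e-05 = 6.45378e-06
  π_2·p_2 = 0.50 × 4.44872e-05 = 2.22436e-05
  π_3·p_3 = 0.12 × 0.00315849 = 0.000379018
Normaliser: 6.45378e-06 + 2.22436e-05 + 0.000379018 = 0.000407716
Responsibility of Class 1: 6.45378e-06 / 0.000407716 ≈ 0.016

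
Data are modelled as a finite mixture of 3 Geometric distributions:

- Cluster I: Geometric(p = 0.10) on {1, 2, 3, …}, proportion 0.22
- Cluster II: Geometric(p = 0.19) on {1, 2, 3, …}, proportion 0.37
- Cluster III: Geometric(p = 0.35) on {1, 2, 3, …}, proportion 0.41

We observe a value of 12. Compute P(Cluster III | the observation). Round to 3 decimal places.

Apply Bayes' rule: the posterior for each component is proportional to its prior times its likelihood at x.
Evaluate each component's likelihood at the observed value:
  L_I = 0.10·(1−0.10)^11 = 0.10·0.313811 = 0.0313811
  L_II = 0.19·(1−0.19)^11 = 0.19·0.0984771 = 0.0187106
  L_III = 0.35·(1−0.35)^11 = 0.35·0.00875078 = 0.00306277
Multiply by the mixture weights:
  π_I·L_I = 0.22 × 0.0313811 = 0.00690383
  π_II·L_II = 0.37 × 0.0187106 = 0.00692294
  π_III·L_III = 0.41 × 0.00306277 = 0.00125574
Denominator: 0.00690383 + 0.00692294 + 0.00125574 = 0.0150825
So the posterior for Cluster III is 0.00125574 / 0.0150825 ≈ 0.083.

0.083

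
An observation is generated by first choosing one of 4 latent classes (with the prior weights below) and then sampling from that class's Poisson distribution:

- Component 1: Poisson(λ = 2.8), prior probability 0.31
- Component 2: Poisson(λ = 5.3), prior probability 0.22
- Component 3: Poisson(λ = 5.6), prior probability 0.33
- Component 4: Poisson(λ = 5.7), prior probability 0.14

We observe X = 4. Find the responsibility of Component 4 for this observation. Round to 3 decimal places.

Apply Bayes' rule: the posterior for each component is proportional to its prior times its likelihood at x.
Component likelihoods at x = 4:
  p_1 = 0.155739
  p_2 = 0.164109
  p_3 = 0.151528
  p_4 = 0.147167
Multiply by the mixture weights:
  P(Z=1)·p_1 = 0.31 × 0.155739 = 0.048279
  P(Z=2)·p_2 = 0.22 × 0.164109 = 0.0361039
  P(Z=3)·p_3 = 0.33 × 0.151528 = 0.0500041
  P(Z=4)·p_4 = 0.14 × 0.147167 = 0.0206033
Marginal: 0.048279 + 0.0361039 + 0.0500041 + 0.0206033 = 0.15499
Responsibility of Component 4: 0.0206033 / 0.15499 ≈ 0.133

0.133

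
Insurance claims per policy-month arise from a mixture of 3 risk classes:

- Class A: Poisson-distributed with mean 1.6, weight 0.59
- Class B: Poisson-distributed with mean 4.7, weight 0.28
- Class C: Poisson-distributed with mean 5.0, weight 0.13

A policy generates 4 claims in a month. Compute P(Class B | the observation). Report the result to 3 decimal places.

The responsibility of component k is π_k f_k(x) divided by Σ_j π_j f_j(x).
Evaluate each component's likelihood at the observed value:
  f_A = 0.0551312
  f_B = 0.184925
  f_C = 0.175467
Weight by the priors:
  π_A·f_A = 0.59 × 0.0551312 = 0.0325274
  π_B·f_B = 0.28 × 0.184925 = 0.0517791
  π_C·f_C = 0.13 × 0.175467 = 0.0228108
Sum: 0.0325274 + 0.0517791 + 0.0228108 = 0.107117
P(Class B | data) = 0.0517791 / 0.107117 ≈ 0.483

0.483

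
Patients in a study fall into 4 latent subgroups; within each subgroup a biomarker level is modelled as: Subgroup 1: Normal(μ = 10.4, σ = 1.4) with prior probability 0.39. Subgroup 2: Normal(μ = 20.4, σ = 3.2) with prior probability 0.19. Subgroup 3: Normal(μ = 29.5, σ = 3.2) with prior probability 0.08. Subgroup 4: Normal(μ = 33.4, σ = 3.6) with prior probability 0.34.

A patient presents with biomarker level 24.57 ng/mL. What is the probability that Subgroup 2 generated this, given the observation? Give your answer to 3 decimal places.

P(component k | x) = w_k·f_k(x) / marginal(x), where marginal(x) = Σ_j w_j·f_j(x).
Normal densities:
  f_1 = (1/(1.4·√(2π)))·exp(−(24.57−10.4)²/(2·1.4²)) = 0.284959·exp(-51.22166) = 1.61994e-23
  f_2 = (1/(3.2·√(2π)))·exp(−(24.57−20.4)²/(2·3.2²)) = 0.124669·exp(-0.84907) = 0.0533353
  f_3 = (1/(3.2·√(2π)))·exp(−(24.57−29.5)²/(2·3.2²)) = 0.124669·exp(-1.18676) = 0.0380501
  f_4 = (1/(3.6·√(2π)))·exp(−(24.57−33.4)²/(2·3.6²)) = 0.110817·exp(-3.00806) = 0.00547298
Weight by the priors:
  w_1·f_1 = 0.39 × 1.61994e-23 = 6.31776e-24
  w_2·f_2 = 0.19 × 0.0533353 = 0.0101337
  w_3·f_3 = 0.08 × 0.0380501 = 0.00304401
  w_4·f_4 = 0.34 × 0.00547298 = 0.00186081
Denominator: 6.31776e-24 + 0.0101337 + 0.00304401 + 0.00186081 = 0.0150385
P(Subgroup 2 | x) ≈ 0.674

0.674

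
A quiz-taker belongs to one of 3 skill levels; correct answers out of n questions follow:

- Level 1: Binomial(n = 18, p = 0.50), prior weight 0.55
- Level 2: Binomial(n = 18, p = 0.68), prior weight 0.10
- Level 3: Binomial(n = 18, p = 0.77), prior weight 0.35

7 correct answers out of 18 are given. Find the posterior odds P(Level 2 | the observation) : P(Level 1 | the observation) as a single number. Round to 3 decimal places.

0.012

Posterior odds = (P(Z=i) f_i(x)) / (P(Z=j) f_j(x)); the normalising sum cancels.
Evaluate each component's likelihood at the observed value:
  f_1 = C(18,7)·0.50^7·0.50^11 = 31824·0.0078125·0.000488281 = 0.121399
  f_2 = C(18,7)·0.68^7·0.32^11 = 31824·0.0672299·3.60288e-06 = 0.00770845
  f_3 = C(18,7)·0.77^7·0.23^11 = 31824·0.160485·9.5281e-08 = 0.000486627
Posterior odds = (P(Z=2)·f_2) / (P(Z=1)·f_1) = (0.10·0.00770845) / (0.55·0.121399) = 0.000770845 / 0.0667694 ≈ 0.012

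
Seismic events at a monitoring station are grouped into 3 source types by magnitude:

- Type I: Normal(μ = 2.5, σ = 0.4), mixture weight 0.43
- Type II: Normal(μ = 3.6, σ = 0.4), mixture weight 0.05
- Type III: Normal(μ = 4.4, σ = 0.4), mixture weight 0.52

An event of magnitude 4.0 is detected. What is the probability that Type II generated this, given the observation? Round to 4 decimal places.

Apply Bayes' rule: the posterior for each component is proportional to its prior times its likelihood at x.
Evaluate each component's likelihood at the observed value:
  f_I = (1/(0.4·√(2π)))·exp(−(4.0−2.5)²/(2·0.4²)) = 0.997356·exp(-7.03125) = 0.000881489
  f_II = (1/(0.4·√(2π)))·exp(−(4.0−3.6)²/(2·0.4²)) = 0.997356·exp(-0.50000) = 0.604927
  f_III = (1/(0.4·√(2π)))·exp(−(4.0−4.4)²/(2·0.4²)) = 0.997356·exp(-0.50000) = 0.604927
Unnormalised posteriors:
  P(Z=I)·f_I = 0.43 × 0.000881489 = 0.00037904
  P(Z=II)·f_II = 0.05 × 0.604927 = 0.0302463
  P(Z=III)·f_III = 0.52 × 0.604927 = 0.314562
Normaliser: 0.00037904 + 0.0302463 + 0.314562 = 0.345187
P(Type II | 4.0) ≈ 0.0876

0.0876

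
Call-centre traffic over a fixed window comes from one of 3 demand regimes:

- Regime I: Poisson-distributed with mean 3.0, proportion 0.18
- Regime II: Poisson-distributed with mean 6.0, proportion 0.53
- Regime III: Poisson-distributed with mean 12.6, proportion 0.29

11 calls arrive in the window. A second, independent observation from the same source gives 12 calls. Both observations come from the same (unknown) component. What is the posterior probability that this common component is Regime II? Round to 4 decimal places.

0.0369

Apply Bayes' rule: the posterior for each component is proportional to its prior times its likelihood at x.
Since both observations come from the same component, the likelihood for component k is f_k(x₁)·f_k(x₂).
  L_I = [e^(−3.0)·3.0^11/11! = 0.00022095] × [5.52376e-05] = 1.22048e-08
  L_II = [e^(−6.0)·6.0^11/11! = 0.022529] × [0.0112645] = 0.000253777
  L_III = [e^(−12.6)·12.6^11/11! = 0.107352] × [0.11272] = 0.0121007
Weight by the priors:
  π_I·L_I = 0.18 × 1.22048e-08 = 2.19686e-09
  π_II·L_II = 0.53 × 0.000253777 = 0.000134502
  π_III·L_III = 0.29 × 0.0121007 = 0.00350919
Sum: 2.19686e-09 + 0.000134502 + 0.00350919 = 0.00364369
So the posterior for Regime II is 0.000134502 / 0.00364369 ≈ 0.0369.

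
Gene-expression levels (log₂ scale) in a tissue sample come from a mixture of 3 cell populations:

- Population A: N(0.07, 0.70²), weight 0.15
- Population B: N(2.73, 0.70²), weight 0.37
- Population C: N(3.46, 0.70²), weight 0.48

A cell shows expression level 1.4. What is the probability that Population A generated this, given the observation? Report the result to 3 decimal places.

By Bayes' theorem, P(k | x) = w_k f_k(x) / Σ_j w_j f_j(x).
Evaluate each component's likelihood at the observed value:
  p_A = 0.0937369
  p_B = 0.0937369
  p_C = 0.00750288
Weight by the priors:
  w_A·p_A = 0.15 × 0.0937369 = 0.0140605
  w_B·p_B = 0.37 × 0.0937369 = 0.0346826
  w_C·p_C = 0.48 × 0.00750288 = 0.00360138
Denominator: 0.0140605 + 0.0346826 + 0.00360138 = 0.0523446
So the posterior for Population A is 0.0140605 / 0.0523446 ≈ 0.269.

0.269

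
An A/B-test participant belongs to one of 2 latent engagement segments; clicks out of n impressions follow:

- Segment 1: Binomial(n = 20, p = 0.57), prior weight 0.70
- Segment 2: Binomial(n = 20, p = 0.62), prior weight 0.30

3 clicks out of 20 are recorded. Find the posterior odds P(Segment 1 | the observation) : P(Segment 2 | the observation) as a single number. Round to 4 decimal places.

14.8275

Since P(k|x) ∝ π_k f_k(x), the posterior odds are π_i f_i(x) / (π_j f_j(x)).
Evaluate each component's likelihood at the observed value:
  f_1 = 0.00012402
  f_2 = 1.95165e-05
Posterior odds = (π_1·f_1) / (π_2·f_2) = (0.70·0.00012402) / (0.30·1.95165e-05) = 8.68143e-05 / 5.85494e-06 ≈ 14.8275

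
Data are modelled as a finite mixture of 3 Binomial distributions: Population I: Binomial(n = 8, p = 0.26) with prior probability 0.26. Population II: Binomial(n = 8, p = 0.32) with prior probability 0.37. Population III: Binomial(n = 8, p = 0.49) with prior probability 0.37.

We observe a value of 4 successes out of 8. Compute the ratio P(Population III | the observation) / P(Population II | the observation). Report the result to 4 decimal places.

1.7395

Posterior odds = (π_i f_i(x)) / (π_j f_j(x)); the normalising sum cancels.
Evaluate each component's likelihood at the observed value:
  L_I = C(8,4)·0.26^4·0.74^4 = 70·0.00456976·0.299866 = 0.095922
  L_II = C(8,4)·0.32^4·0.68^4 = 70·0.0104858·0.213814 = 0.15694
  L_III = C(8,4)·0.49^4·0.51^4 = 70·0.057648·0.067652 = 0.273
Posterior odds = (π_III·L_III) / (π_II·L_II) = (0.37·0.273) / (0.37·0.15694) = 0.10101 / 0.0580678 ≈ 1.7395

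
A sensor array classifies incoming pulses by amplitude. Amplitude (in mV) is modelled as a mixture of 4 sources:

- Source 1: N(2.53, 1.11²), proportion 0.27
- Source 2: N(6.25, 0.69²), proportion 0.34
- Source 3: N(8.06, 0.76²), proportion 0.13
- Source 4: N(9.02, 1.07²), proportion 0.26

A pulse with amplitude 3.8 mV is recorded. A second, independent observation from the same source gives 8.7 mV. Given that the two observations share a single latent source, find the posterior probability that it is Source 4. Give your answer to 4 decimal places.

0.3771

By Bayes' theorem, P(k | x) = P(Z=k) f_k(x) / Σ_j P(Z=j) f_j(x).
Since both observations come from the same component, the likelihood for component k is f_k(x₁)·f_k(x₂).
  L_1 = [(1/(1.11·√(2π)))·exp(−(3.8−2.53)²/(2·1.11²)) = 0.359407·exp(-0.65453) = 0.186779] × [7.01882e-08] = 1.31097e-08
  L_2 = [(1/(0.69·√(2π)))·exp(−(3.8−6.25)²/(2·0.69²)) = 0.578177·exp(-6.30382) = 0.00105766] × [0.00105766] = 1.11864e-06
  L_3 = [(1/(0.76·√(2π)))·exp(−(3.8−8.06)²/(2·0.76²)) = 0.524924·exp(-15.70949) = 7.89865e-08] × [0.368221] = 2.90845e-08
  L_4 = [(1/(1.07·√(2π)))·exp(−(3.8−9.02)²/(2·1.07²)) = 0.372843·exp(-11.89990) = 2.532e-06] × [0.356537] = 9.02752e-07
Prior × likelihood for each component:
  P(Z=1)·L_1 = 0.27 × 1.31097e-08 = 3.53961e-09
  P(Z=2)·L_2 = 0.34 × 1.11864e-06 = 3.80338e-07
  P(Z=3)·L_3 = 0.13 × 2.90845e-08 = 3.78098e-09
  P(Z=4)·L_4 = 0.26 × 9.02752e-07 = 2.34715e-07
Marginal: 3.53961e-09 + 3.80338e-07 + 3.78098e-09 + 2.34715e-07 = 6.22374e-07
P(Source 4 | x₁, x₂) ≈ 0.3771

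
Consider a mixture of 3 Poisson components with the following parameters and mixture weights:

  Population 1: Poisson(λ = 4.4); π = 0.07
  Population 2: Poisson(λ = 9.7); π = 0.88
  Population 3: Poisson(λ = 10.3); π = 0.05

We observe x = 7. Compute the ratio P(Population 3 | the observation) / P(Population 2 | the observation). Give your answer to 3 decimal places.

The posterior odds equal the prior odds times the likelihood ratio: (π_i/π_j)·(f_i(x)/f_j(x)).
Poisson probabilities:
  L_1 = e^(−4.4)·4.4^7/7! = 0.0777754
  L_2 = e^(−9.7)·9.7^7/7! = 0.0982461
  L_3 = e^(−10.3)·10.3^7/7! = 0.0820724
Posterior odds = (π_3·L_3) / (π_2·L_2) = (0.05·0.0820724) / (0.88·0.0982461) = 0.00410362 / 0.0864565 ≈ 0.047

0.047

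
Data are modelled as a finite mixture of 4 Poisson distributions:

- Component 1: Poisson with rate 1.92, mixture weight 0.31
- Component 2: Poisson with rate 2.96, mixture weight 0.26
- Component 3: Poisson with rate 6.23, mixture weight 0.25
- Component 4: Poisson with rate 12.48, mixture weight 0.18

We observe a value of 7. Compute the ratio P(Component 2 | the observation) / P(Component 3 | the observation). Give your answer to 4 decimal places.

0.1496

Since P(k|x) ∝ π_k f_k(x), the posterior odds are π_i f_i(x) / (π_j f_j(x)).
Poisson probabilities:
  L_1 = e^(−1.92)·1.92^7/7! = 0.0027979
  L_2 = e^(−2.96)·2.96^7/7! = 0.0204691
  L_3 = e^(−6.23)·6.23^7/7! = 0.142341
  L_4 = e^(−12.48)·12.48^7/7! = 0.0355694
Posterior odds = (π_2·L_2) / (π_3·L_3) = (0.26·0.0204691) / (0.25·0.142341) = 0.00532198 / 0.0355853 ≈ 0.1496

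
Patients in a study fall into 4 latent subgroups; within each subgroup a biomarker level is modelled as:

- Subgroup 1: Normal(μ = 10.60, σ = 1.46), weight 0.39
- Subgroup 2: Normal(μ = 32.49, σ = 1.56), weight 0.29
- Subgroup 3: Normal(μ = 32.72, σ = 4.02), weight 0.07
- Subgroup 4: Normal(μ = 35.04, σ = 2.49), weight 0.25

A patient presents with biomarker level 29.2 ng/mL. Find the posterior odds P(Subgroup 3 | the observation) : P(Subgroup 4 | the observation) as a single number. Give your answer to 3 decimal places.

Since P(k|x) ∝ π_k f_k(x), the posterior odds are π_i f_i(x) / (π_j f_j(x)).
Normal densities:
  L_1 = (1/(1.46·√(2π)))·exp(−(29.2−10.60)²/(2·1.46²)) = 0.273248·exp(-81.15031) = 1.56108e-36
  L_2 = (1/(1.56·√(2π)))·exp(−(29.2−32.49)²/(2·1.56²)) = 0.255732·exp(-2.22389) = 0.0276671
  L_3 = (1/(4.02·√(2π)))·exp(−(29.2−32.72)²/(2·4.02²)) = 0.099239·exp(-0.38336) = 0.0676385
  L_4 = (1/(2.49·√(2π)))·exp(−(29.2−35.04)²/(2·2.49²)) = 0.160218·exp(-2.75041) = 0.0102382
Posterior odds = (π_3·L_3) / (π_4·L_4) = (0.07·0.0676385) / (0.25·0.0102382) = 0.0047347 / 0.00255955 ≈ 1.850

1.850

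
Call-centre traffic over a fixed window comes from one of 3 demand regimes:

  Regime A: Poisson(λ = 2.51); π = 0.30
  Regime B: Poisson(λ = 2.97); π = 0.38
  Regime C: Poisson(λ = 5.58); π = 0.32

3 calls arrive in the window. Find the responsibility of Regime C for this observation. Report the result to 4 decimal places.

P(component k | x) = P(Z=k)·f_k(x) / marginal(x), where marginal(x) = Σ_j P(Z=j)·f_j(x).
Component likelihoods at x = 3 calls:
  p_A = e^(−2.51)·2.51^3/3! = 0.214186
  p_B = e^(−2.97)·2.97^3/3! = 0.224008
  p_C = e^(−5.58)·5.58^3/3! = 0.109242
Multiply by the mixture weights:
  P(Z=A)·p_A = 0.30 × 0.214186 = 0.0642558
  P(Z=B)·p_B = 0.38 × 0.224008 = 0.085123
  P(Z=C)·p_C = 0.32 × 0.109242 = 0.0349573
Sum: 0.0642558 + 0.085123 + 0.0349573 = 0.184336
So the posterior for Regime C is 0.0349573 / 0.184336 ≈ 0.1896.

0.1896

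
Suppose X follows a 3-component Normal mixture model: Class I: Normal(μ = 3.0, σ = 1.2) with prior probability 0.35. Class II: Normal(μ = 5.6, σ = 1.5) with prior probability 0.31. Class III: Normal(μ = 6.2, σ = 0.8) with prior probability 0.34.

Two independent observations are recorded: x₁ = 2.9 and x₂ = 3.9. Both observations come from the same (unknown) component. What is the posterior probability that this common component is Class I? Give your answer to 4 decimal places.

By Bayes' theorem, P(k | x) = P(Z=k) f_k(x) / Σ_j P(Z=j) f_j(x).
Since both observations come from the same component, the likelihood for component k is f_k(x₁)·f_k(x₂).
  f_I = [(1/(1.2·√(2π)))·exp(−(2.9−3.0)²/(2·1.2²)) = 0.332452·exp(-0.00347) = 0.3313] × [0.250948] = 0.0831389
  f_II = [(1/(1.5·√(2π)))·exp(−(2.9−5.6)²/(2·1.5²)) = 0.265962·exp(-1.62000) = 0.0526334] × [0.139928] = 0.0073649
  f_III = [(1/(0.8·√(2π)))·exp(−(2.9−6.2)²/(2·0.8²)) = 0.498678·exp(-8.50781) = 0.000100676] × [0.00799765] = 8.05168e-07
Multiply by the mixture weights:
  P(Z=I)·f_I = 0.35 × 0.0831389 = 0.0290986
  P(Z=II)·f_II = 0.31 × 0.0073649 = 0.00228312
  P(Z=III)·f_III = 0.34 × 8.05168e-07 = 2.73757e-07
Denominator: 0.0290986 + 0.00228312 + 2.73757e-07 = 0.031382
So the posterior for Class I is 0.0290986 / 0.031382 ≈ 0.9272.

0.9272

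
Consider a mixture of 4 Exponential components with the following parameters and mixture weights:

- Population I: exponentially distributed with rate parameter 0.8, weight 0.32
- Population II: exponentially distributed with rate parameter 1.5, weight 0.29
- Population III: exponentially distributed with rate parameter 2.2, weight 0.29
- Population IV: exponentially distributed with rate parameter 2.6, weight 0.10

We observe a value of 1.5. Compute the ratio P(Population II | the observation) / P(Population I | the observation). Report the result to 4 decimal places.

0.5946

The posterior odds equal the prior odds times the likelihood ratio: (P(Z=i)/P(Z=j))·(f_i(x)/f_j(x)).
Exponential densities:
  L_I = 0.240955
  L_II = 0.158099
  L_III = 0.081143
  L_IV = 0.052629
Odds = (0.29/0.32) × (0.158099/0.240955) = 0.90625 × 0.656133 ≈ 0.5946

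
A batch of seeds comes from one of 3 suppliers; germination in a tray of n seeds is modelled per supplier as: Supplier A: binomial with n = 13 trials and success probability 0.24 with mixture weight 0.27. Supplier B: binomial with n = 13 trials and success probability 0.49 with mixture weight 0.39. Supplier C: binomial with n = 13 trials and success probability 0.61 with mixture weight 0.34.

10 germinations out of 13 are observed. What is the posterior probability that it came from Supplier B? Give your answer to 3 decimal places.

0.223

P(component k | x) = P(Z=k)·f_k(x) / marginal(x), where marginal(x) = Σ_j P(Z=j)·f_j(x).
Binomial probabilities:
  f_A = 7.96011e-05
  f_B = 0.0302717
  f_C = 0.12102
Weight by the priors:
  P(Z=A)·f_A = 0.27 × 7.96011e-05 = 2.14923e-05
  P(Z=B)·f_B = 0.39 × 0.0302717 = 0.011806
  P(Z=C)·f_C = 0.34 × 0.12102 = 0.0411469
Sum: 2.14923e-05 + 0.011806 + 0.0411469 = 0.0529744
P(Supplier B | 10 germinations out of 13) ≈ 0.223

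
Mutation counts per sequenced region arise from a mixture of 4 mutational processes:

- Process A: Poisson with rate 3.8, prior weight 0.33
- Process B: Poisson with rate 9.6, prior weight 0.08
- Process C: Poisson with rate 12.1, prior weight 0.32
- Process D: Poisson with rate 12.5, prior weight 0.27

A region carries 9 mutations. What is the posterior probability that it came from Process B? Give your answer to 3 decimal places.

The responsibility of component k is π_k f_k(x) divided by Σ_j π_j f_j(x).
Component likelihoods at x = 9 mutations:
  p_A = e^(−3.8)·3.8^9/9! = 0.0101852
  p_B = e^(−9.6)·9.6^9/9! = 0.129256
  p_C = e^(−12.1)·12.1^9/9! = 0.0851809
  p_D = e^(−12.5)·12.5^9/9! = 0.0765149
Prior × likelihood for each component:
  π_A·p_A = 0.33 × 0.0101852 = 0.00336112
  π_B·p_B = 0.08 × 0.129256 = 0.0103405
  π_C·p_C = 0.32 × 0.0851809 = 0.0272579
  π_D·p_D = 0.27 × 0.0765149 = 0.020659
Sum: 0.00336112 + 0.0103405 + 0.0272579 + 0.020659 = 0.0616185
P(Process B | the observation) = 0.0103405 / 0.0616185 ≈ 0.168

0.168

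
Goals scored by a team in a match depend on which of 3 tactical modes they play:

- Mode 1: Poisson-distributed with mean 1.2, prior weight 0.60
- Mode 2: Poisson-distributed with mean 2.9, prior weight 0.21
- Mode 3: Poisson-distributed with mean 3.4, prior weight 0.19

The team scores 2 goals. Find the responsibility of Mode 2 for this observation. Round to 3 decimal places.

0.226

The responsibility of component k is w_k f_k(x) divided by Σ_j w_j f_j(x).
Component likelihoods at x = 2 goals:
  L_1 = 0.21686
  L_2 = 0.231373
  L_3 = 0.192898
Multiply by the mixture weights:
  w_1·L_1 = 0.60 × 0.21686 = 0.130116
  w_2·L_2 = 0.21 × 0.231373 = 0.0485883
  w_3·L_3 = 0.19 × 0.192898 = 0.0366505
Normaliser: 0.130116 + 0.0485883 + 0.0366505 = 0.215355
Responsibility of Mode 2: 0.0485883 / 0.215355 ≈ 0.226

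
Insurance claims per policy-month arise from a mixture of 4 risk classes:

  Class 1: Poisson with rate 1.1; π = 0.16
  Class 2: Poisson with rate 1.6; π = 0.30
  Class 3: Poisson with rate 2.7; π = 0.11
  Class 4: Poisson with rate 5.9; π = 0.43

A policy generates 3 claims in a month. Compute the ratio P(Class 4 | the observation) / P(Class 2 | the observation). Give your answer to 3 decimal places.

0.975

Posterior odds = (π_i f_i(x)) / (π_j f_j(x)); the normalising sum cancels.
Poisson probabilities:
  L_1 = 0.0738419
  L_2 = 0.137828
  L_3 = 0.220468
  L_4 = 0.0937707
0.0403214 / 0.0413484 ≈ 0.975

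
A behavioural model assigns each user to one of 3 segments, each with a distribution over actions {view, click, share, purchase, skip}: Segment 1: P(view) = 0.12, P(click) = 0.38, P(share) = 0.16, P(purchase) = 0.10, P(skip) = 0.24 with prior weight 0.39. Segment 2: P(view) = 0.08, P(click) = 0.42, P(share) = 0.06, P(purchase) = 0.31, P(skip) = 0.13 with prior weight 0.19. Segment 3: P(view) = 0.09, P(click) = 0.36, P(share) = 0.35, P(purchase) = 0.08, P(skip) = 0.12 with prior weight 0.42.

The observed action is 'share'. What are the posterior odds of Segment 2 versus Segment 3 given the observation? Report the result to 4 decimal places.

0.0776

Posterior odds = (π_i f_i(x)) / (π_j f_j(x)); the normalising sum cancels.
Evaluate each component's likelihood at the observed value:
  L_1 = P(share | comp) = 0.16
  L_2 = P(share | comp) = 0.06
  L_3 = P(share | comp) = 0.35
Posterior odds = (π_2·L_2) / (π_3·L_3) = (0.19·0.06) / (0.42·0.35) = 0.0114 / 0.147 ≈ 0.0776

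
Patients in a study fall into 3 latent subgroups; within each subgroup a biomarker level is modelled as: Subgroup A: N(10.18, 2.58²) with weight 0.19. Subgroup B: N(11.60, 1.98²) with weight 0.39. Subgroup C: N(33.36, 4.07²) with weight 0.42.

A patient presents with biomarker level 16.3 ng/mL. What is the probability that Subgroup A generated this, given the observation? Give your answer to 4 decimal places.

Posterior ∝ prior × likelihood, so P(k | x) ∝ π_k f_k(x); normalise over all components.
Component likelihoods at x = 16.3 ng/mL:
  L_A = 0.00927771
  L_B = 0.0120421
  L_C = 1.49989e-05
Prior × likelihood for each component:
  π_A·L_A = 0.19 × 0.00927771 = 0.00176276
  π_B·L_B = 0.39 × 0.0120421 = 0.0046964
  π_C·L_C = 0.42 × 1.49989e-05 = 6.29956e-06
Denominator: 0.00176276 + 0.0046964 + 6.29956e-06 = 0.00646547
P(Subgroup A | data) ≈ 0.2726

0.2726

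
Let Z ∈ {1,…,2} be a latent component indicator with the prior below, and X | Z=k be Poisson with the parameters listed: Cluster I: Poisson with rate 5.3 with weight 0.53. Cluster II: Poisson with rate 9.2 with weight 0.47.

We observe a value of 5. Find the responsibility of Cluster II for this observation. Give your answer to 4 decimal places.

P(component k | x) = w_k·f_k(x) / marginal(x), where marginal(x) = Σ_j w_j·f_j(x).
Evaluate each component's likelihood at the observed value:
  L_I = 0.173955
  L_II = 0.0554943
Multiply by the mixture weights:
  w_I·L_I = 0.53 × 0.173955 = 0.0921962
  w_II·L_II = 0.47 × 0.0554943 = 0.0260823
Sum: 0.0921962 + 0.0260823 = 0.118279
P(Cluster II | 5) ≈ 0.2205

0.2205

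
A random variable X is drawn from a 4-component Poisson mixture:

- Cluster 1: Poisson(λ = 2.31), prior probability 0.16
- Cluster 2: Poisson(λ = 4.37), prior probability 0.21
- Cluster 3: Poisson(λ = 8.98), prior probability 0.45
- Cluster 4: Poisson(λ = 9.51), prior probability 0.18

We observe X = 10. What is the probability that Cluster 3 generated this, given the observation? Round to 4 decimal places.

0.6882

Apply Bayes' rule: the posterior for each component is proportional to its prior times its likelihood at x.
Poisson probabilities:
  L_1 = e^(−2.31)·2.31^10/10! = 0.000118341
  L_2 = e^(−4.37)·4.37^10/10! = 0.00885492
  L_3 = e^(−8.98)·8.98^10/10! = 0.118314
  L_4 = e^(−9.51)·9.51^10/10! = 0.123567
Multiply by the mixture weights:
  P(Z=1)·L_1 = 0.16 × 0.000118341 = 1.89346e-05
  P(Z=2)·L_2 = 0.21 × 0.00885492 = 0.00185953
  P(Z=3)·L_3 = 0.45 × 0.118314 = 0.0532413
  P(Z=4)·L_4 = 0.18 × 0.123567 = 0.022242
Evidence: 1.89346e-05 + 0.00185953 + 0.0532413 + 0.022242 = 0.0773618
So the posterior for Cluster 3 is 0.0532413 / 0.0773618 ≈ 0.6882.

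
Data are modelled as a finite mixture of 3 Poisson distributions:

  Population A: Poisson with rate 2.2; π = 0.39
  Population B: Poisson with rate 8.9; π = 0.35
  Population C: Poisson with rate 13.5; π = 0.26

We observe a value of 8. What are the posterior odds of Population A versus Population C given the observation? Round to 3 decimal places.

0.060

Posterior odds = (π_i f_i(x)) / (π_j f_j(x)); the normalising sum cancels.
Evaluate each component's likelihood at the observed value:
  p_A = e^(−2.2)·2.2^8/8! = 0.00150804
  p_B = e^(−8.9)·8.9^8/8! = 0.133161
  p_C = e^(−13.5)·13.5^8/8! = 0.0375123
Posterior odds = (π_A·p_A) / (π_C·p_C) = (0.39·0.00150804) / (0.26·0.0375123) = 0.000588136 / 0.00975321 ≈ 0.060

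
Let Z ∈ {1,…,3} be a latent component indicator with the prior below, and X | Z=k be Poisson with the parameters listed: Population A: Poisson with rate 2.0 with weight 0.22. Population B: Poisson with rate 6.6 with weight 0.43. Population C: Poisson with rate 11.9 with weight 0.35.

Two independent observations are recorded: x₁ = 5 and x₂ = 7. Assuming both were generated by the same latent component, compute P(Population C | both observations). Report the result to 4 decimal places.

0.0233

The responsibility of component k is π_k f_k(x) divided by Σ_j π_j f_j(x).
Since both observations come from the same component, the likelihood for component k is f_k(x₁)·f_k(x₂).
  L_A = [e^(−2.0)·2.0^5/5! = 0.0360894] × [0.00343709] = 0.000124042
  L_B = [e^(−6.6)·6.6^5/5! = 0.141969] × [0.147243] = 0.0209039
  L_C = [e^(−11.9)·11.9^5/5! = 0.0135036] × [0.0455296] = 0.000614813
Weight by the priors:
  π_A·L_A = 0.22 × 0.000124042 = 2.72893e-05
  π_B·L_B = 0.43 × 0.0209039 = 0.0089887
  π_C·L_C = 0.35 × 0.000614813 = 0.000215185
Denominator: 2.72893e-05 + 0.0089887 + 0.000215185 = 0.00923117
So the posterior for Population C is 0.000215185 / 0.00923117 ≈ 0.0233.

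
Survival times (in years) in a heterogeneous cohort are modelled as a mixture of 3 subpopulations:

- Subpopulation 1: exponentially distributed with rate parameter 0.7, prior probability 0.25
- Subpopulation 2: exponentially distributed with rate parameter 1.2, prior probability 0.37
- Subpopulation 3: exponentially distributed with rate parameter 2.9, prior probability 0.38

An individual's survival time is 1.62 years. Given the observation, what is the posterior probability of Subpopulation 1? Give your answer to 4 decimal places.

By Bayes' theorem, P(k | x) = w_k f_k(x) / Σ_j w_j f_j(x).
Evaluate each component's likelihood at the observed value:
  f_1 = 0.7·e^(−0.7·1.62) = 0.7·e^(−1.1340) = 0.225221
  f_2 = 1.2·e^(−1.2·1.62) = 1.2·e^(−1.9440) = 0.171756
  f_3 = 2.9·e^(−2.9·1.62) = 2.9·e^(−4.6980) = 0.0264291
Weight by the priors:
  w_1·f_1 = 0.25 × 0.225221 = 0.0563051
  w_2·f_2 = 0.37 × 0.171756 = 0.0635498
  w_3·f_3 = 0.38 × 0.0264291 = 0.0100431
Normaliser: 0.0563051 + 0.0635498 + 0.0100431 = 0.129898
So the posterior for Subpopulation 1 is 0.0563051 / 0.129898 ≈ 0.4335.

0.4335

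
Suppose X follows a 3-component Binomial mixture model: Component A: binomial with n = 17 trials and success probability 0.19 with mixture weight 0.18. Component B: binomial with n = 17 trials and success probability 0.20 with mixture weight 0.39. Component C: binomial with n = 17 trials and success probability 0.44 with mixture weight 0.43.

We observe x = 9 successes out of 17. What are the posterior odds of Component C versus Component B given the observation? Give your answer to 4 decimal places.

Only the two components matter; the odds are (P(Z=i) f_i(x)) / (P(Z=j) f_j(x)).
Binomial probabilities:
  p_A = C(17,9)·0.19^9·0.81^8 = 24310·3.22688e-07·0.185302 = 0.00145361
  p_B = C(17,9)·0.20^9·0.80^8 = 24310·5.12e-07·0.167772 = 0.00208821
  p_C = C(17,9)·0.44^9·0.56^8 = 24310·0.000618122·0.00967173 = 0.145333
Odds = (0.43/0.39) × (0.145333/0.00208821) = 1.10256 × 69.5967 ≈ 76.7348

76.7348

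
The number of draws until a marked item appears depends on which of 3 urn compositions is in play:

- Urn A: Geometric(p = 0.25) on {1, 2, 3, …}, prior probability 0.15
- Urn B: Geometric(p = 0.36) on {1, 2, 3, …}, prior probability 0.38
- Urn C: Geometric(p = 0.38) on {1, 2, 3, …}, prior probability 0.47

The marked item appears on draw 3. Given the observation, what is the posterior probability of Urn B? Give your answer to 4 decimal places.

0.3844

The responsibility of component k is π_k f_k(x) divided by Σ_j π_j f_j(x).
Evaluate each component's likelihood at the observed value:
  L_A = 0.140625
  L_B = 0.147456
  L_C = 0.146072
Unnormalised posteriors:
  π_A·L_A = 0.15 × 0.140625 = 0.0210937
  π_B·L_B = 0.38 × 0.147456 = 0.0560333
  π_C·L_C = 0.47 × 0.146072 = 0.0686538
Evidence: 0.0210937 + 0.0560333 + 0.0686538 = 0.145781
P(Urn B | 3) = 0.0560333 / 0.145781 ≈ 0.3844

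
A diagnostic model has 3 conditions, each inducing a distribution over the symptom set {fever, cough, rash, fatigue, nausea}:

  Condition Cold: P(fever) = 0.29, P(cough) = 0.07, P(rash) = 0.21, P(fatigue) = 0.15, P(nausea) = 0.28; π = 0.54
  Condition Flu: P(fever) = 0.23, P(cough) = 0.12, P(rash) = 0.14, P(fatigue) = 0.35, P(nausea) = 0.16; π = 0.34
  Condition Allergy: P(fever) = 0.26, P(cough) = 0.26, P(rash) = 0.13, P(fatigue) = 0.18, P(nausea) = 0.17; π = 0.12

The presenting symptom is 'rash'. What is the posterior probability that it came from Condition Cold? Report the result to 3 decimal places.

0.642

P(component k | x) = w_k·f_k(x) / marginal(x), where marginal(x) = Σ_j w_j·f_j(x).
Component likelihoods at x = 'rash':
  p_Cold = P(rash | comp) = 0.21
  p_Flu = P(rash | comp) = 0.14
  p_Allergy = P(rash | comp) = 0.13
Unnormalised posteriors:
  w_Cold·p_Cold = 0.54 × 0.21 = 0.1134
  w_Flu·p_Flu = 0.34 × 0.14 = 0.0476
  w_Allergy·p_Allergy = 0.12 × 0.13 = 0.0156
Marginal: 0.1134 + 0.0476 + 0.0156 = 0.1766
P(Condition Cold | x) ≈ 0.642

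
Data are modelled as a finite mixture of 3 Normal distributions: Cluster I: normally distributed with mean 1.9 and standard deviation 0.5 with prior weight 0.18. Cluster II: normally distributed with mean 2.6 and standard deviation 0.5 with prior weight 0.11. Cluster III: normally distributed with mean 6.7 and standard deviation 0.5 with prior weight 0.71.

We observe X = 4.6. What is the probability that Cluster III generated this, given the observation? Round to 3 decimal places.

By Bayes' theorem, P(k | x) = P(Z=k) f_k(x) / Σ_j P(Z=j) f_j(x).
Evaluate each component's likelihood at the observed value:
  p_I = (1/(0.5·√(2π)))·exp(−(4.6−1.9)²/(2·0.5²)) = 0.797885·exp(-14.58000) = 3.71472e-07
  p_II = (1/(0.5·√(2π)))·exp(−(4.6−2.6)²/(2·0.5²)) = 0.797885·exp(-8.00000) = 0.00026766
  p_III = (1/(0.5·√(2π)))·exp(−(4.6−6.7)²/(2·0.5²)) = 0.797885·exp(-8.82000) = 0.000117886
Multiply by the mixture weights:
  P(Z=I)·p_I = 0.18 × 3.71472e-07 = 6.6865e-08
  P(Z=II)·p_II = 0.11 × 0.00026766 = 2.94426e-05
  P(Z=III)·p_III = 0.71 × 0.000117886 = 8.36992e-05
Evidence: 6.6865e-08 + 2.94426e-05 + 8.36992e-05 = 0.000113209
P(Cluster III | data) ≈ 0.739

0.739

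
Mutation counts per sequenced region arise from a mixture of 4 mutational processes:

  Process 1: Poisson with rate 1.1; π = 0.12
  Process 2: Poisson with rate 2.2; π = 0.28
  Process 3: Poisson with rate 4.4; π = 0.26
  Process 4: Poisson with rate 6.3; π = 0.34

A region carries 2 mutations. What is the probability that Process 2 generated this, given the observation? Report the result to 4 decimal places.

0.5267

Posterior ∝ prior × likelihood, so P(k | x) ∝ π_k f_k(x); normalise over all components.
Evaluate each component's likelihood at the observed value:
  f_1 = e^(−1.1)·1.1^2/2! = 0.201387
  f_2 = e^(−2.2)·2.2^2/2! = 0.268144
  f_3 = e^(−4.4)·4.4^2/2! = 0.118845
  f_4 = e^(−6.3)·6.3^2/2! = 0.0364415
Multiply by the mixture weights:
  π_1·f_1 = 0.12 × 0.201387 = 0.0241664
  π_2·f_2 = 0.28 × 0.268144 = 0.0750802
  π_3·f_3 = 0.26 × 0.118845 = 0.0308996
  π_4·f_4 = 0.34 × 0.0364415 = 0.0123901
Normaliser: 0.0241664 + 0.0750802 + 0.0308996 + 0.0123901 = 0.142536
So the posterior for Process 2 is 0.0750802 / 0.142536 ≈ 0.5267.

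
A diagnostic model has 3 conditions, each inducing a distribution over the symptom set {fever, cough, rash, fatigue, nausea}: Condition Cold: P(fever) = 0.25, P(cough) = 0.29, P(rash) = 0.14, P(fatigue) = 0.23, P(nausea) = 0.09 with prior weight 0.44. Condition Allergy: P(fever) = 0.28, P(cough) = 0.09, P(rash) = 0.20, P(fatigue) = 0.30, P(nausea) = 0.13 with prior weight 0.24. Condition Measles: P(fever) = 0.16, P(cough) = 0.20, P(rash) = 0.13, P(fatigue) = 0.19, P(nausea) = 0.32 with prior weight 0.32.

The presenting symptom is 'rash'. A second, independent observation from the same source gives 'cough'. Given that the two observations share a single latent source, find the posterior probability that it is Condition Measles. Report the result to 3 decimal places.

0.273

The responsibility of component k is π_k f_k(x) divided by Σ_j π_j f_j(x).
Since both observations come from the same component, the likelihood for component k is f_k(x₁)·f_k(x₂).
  L_Cold = [P(rash | comp) = 0.14] × [0.29] = 0.0406
  L_Allergy = [P(rash | comp) = 0.20] × [0.09] = 0.018
  L_Measles = [P(rash | comp) = 0.13] × [0.2] = 0.026
Weight by the priors:
  π_Cold·L_Cold = 0.44 × 0.0406 = 0.017864
  π_Allergy·L_Allergy = 0.24 × 0.018 = 0.00432
  π_Measles·L_Measles = 0.32 × 0.026 = 0.00832
Marginal: 0.017864 + 0.00432 + 0.00832 = 0.030504
P(Condition Measles | x₁, x₂) = 0.00832 / 0.030504 ≈ 0.273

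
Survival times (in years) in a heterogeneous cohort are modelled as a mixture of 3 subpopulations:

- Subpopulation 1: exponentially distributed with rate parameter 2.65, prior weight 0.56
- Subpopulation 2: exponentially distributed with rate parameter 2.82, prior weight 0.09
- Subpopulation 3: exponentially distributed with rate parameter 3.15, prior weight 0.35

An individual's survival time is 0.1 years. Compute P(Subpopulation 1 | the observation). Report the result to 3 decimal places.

0.533

Posterior ∝ prior × likelihood, so P(k | x) ∝ π_k f_k(x); normalise over all components.
Component likelihoods at x = 0.1 years:
  f_1 = 2.0331
  f_2 = 2.12705
  f_3 = 2.29883
Weight by the priors:
  π_1·f_1 = 0.56 × 2.0331 = 1.13853
  π_2·f_2 = 0.09 × 2.12705 = 0.191435
  π_3·f_3 = 0.35 × 2.29883 = 0.804592
Evidence: 1.13853 + 0.191435 + 0.804592 = 2.13456
So the posterior for Subpopulation 1 is 1.13853 / 2.13456 ≈ 0.533.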